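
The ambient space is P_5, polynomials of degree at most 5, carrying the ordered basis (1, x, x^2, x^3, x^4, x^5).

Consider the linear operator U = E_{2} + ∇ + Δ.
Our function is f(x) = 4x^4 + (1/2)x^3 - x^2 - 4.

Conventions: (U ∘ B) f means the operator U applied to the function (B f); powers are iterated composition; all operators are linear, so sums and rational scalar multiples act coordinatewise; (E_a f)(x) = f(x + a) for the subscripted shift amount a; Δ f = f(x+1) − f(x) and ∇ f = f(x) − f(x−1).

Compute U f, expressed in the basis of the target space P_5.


the result is g(x) = 4x^4 + (129/2)x^3 + 101x^2 + 158x + 61

E_{2} f = 4x^4 + (65/2)x^3 + 98x^2 + 130x + 60
∇ f = 16x^3 - (45/2)x^2 + (25/2)x - 5/2
Δ f = 16x^3 + (51/2)x^2 + (31/2)x + 7/2
(E_{2} + ∇ + Δ) f = 4x^4 + (129/2)x^3 + 101x^2 + 158x + 61


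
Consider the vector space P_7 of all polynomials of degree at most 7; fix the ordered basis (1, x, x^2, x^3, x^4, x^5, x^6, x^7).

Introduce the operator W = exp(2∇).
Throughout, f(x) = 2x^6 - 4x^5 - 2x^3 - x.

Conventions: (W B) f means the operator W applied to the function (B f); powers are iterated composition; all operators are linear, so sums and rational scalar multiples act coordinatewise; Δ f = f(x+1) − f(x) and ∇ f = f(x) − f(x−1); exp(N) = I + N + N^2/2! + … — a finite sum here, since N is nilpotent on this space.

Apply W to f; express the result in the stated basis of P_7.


the result is g(x) = 2x^6 + 20x^5 + 20x^4 - 162x^3 - 112x^2 + 275x - 2

order-1 term: 24x^5 - 100x^4 + 160x^3 - 152x^2 + 76x - 18
order-2 term: 120x^4 - 640x^3 + 1320x^2 - 1304x + 512
order-3 term: 320x^3 - 1760x^2 + 3360x - 2256
order-4 term: 480x^2 - 2240x + 2720
order-5 term: 384x - 1088
order-6 term: 128
the series for exp(2∇) f terminates at order 6
exp(2∇) f = 2x^6 + 20x^5 + 20x^4 - 162x^3 - 112x^2 + 275x - 2


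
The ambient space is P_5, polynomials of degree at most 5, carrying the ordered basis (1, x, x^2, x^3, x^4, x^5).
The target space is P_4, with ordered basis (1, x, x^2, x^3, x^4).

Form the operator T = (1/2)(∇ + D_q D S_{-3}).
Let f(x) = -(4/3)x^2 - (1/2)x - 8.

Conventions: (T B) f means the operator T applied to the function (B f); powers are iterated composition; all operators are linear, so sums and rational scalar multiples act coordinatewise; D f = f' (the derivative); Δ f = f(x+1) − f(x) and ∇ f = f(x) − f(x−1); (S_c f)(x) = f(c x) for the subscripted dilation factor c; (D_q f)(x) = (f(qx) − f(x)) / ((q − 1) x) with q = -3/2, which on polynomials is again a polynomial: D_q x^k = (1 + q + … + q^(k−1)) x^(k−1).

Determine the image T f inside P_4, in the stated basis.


∇ f = -(8/3)x + 5/6
S_{-3} f = -12x^2 + (3/2)x - 8
D S_{-3} f = -24x + 3/2
D_q D S_{-3} f = -24
(∇ + D_q D S_{-3}) f = -(8/3)x - 139/6
((1/2)(∇ + D_q D S_{-3})) f = -(4/3)x - 139/12

the image equals g(x) = -(4/3)x - 139/12


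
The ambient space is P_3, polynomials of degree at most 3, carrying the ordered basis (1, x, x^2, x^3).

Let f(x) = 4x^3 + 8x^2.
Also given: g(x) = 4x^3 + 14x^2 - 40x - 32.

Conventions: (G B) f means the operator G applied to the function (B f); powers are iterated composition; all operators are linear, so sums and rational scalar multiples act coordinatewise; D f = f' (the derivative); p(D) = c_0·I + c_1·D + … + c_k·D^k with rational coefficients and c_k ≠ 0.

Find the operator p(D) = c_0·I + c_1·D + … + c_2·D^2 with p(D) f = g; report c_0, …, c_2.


D^0 f = 4x^3 + 8x^2
D^1 f = 12x^2 + 16x
D^2 f = 24x + 16
matching coefficients of g against c_0 f + c_1 Df + … from the top degree down determines the c_i
solution: c_0 = 1, c_1 = 1/2, c_2 = -2

p(D) = I + (1/2)·D − 2·D^2, i.e. c_0 = 1, c_1 = 1/2, c_2 = -2


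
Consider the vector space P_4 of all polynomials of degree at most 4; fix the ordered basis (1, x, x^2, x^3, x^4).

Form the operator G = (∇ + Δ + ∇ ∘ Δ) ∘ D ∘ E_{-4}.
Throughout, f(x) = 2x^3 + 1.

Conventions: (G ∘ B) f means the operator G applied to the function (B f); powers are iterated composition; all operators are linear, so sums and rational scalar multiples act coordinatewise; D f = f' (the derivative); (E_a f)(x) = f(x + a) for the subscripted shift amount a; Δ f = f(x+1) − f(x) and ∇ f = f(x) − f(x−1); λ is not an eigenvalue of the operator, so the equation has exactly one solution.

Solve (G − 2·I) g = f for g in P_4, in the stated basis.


g(x) = -x^3 - 6x + 41/2

write g with unknown coordinates in the stated basis and equate coefficients in (G − 2·I) g = f
solving from the highest basis element down gives g = -x^3 - 6x + 41/2
check: G g = -12x + 42
so G g − 2·g = 2x^3 + 1 = f ✓


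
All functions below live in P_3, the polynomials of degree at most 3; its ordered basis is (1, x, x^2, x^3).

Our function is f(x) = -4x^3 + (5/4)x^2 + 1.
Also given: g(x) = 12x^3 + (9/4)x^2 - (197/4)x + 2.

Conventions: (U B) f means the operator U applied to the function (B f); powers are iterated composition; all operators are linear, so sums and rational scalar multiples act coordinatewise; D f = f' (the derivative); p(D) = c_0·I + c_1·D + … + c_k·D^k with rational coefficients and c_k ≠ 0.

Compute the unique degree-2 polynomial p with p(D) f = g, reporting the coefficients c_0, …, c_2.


p(D) = -3·I − (1/2)·D + 2·D^2, i.e. c_0 = -3, c_1 = -1/2, c_2 = 2

D^0 f = -4x^3 + (5/4)x^2 + 1
D^1 f = -12x^2 + (5/2)x
D^2 f = -24x + 5/2
matching coefficients of g against c_0 f + c_1 Df + … from the top degree down determines the c_i
solution: c_0 = -3, c_1 = -1/2, c_2 = 2


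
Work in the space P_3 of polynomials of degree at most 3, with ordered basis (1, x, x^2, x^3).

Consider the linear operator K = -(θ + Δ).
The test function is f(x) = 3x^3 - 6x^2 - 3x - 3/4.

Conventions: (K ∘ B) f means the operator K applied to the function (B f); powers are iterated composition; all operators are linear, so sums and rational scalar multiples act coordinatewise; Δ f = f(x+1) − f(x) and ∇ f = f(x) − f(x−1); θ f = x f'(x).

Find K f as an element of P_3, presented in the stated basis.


θ f = 9x^3 - 12x^2 - 3x
Δ f = 9x^2 - 3x - 6
(θ + Δ) f = 9x^3 - 3x^2 - 6x - 6
(-(θ + Δ)) f = -9x^3 + 3x^2 + 6x + 6

g(x) = -9x^3 + 3x^2 + 6x + 6


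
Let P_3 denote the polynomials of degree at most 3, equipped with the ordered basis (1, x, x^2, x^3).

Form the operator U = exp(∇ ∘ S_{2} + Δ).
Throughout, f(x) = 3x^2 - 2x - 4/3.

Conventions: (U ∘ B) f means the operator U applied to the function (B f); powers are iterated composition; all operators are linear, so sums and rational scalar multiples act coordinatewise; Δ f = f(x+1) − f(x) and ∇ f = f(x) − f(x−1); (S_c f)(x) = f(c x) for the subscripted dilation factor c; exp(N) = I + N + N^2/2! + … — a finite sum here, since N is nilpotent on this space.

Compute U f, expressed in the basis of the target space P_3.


order-1 term: 30x - 15
order-2 term: 45
the series for exp(∇ ∘ S_{2} + Δ) f terminates at order 2
exp(∇ ∘ S_{2} + Δ) f = 3x^2 + 28x + 86/3

g(x) = 3x^2 + 28x + 86/3


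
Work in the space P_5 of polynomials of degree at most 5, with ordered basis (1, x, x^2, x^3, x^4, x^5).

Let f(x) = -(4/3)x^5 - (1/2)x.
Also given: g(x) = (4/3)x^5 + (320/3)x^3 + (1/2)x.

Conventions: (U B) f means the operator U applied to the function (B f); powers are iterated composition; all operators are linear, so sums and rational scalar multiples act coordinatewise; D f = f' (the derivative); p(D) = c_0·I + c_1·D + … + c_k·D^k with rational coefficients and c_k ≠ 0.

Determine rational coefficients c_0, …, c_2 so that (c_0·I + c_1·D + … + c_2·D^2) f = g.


p(D) = -I − 4·D^2, i.e. c_0 = -1, c_1 = 0, c_2 = -4

D^0 f = -(4/3)x^5 - (1/2)x
D^1 f = -(20/3)x^4 - 1/2
D^2 f = -(80/3)x^3
matching coefficients of g against c_0 f + c_1 Df + … from the top degree down determines the c_i
solution: c_0 = -1, c_1 = 0, c_2 = -4


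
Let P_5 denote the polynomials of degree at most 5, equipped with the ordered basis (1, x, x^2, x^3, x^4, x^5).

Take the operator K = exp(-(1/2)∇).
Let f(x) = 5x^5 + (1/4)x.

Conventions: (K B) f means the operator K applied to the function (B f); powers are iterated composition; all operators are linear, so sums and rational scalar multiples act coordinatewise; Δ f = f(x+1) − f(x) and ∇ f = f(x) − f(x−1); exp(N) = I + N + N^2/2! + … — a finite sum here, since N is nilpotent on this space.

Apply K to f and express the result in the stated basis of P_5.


order-1 term: -(25/2)x^4 + 25x^3 - 25x^2 + (25/2)x - 21/8
order-2 term: (25/2)x^3 - (75/2)x^2 + (175/4)x - 75/4
order-3 term: -(25/4)x^2 + (75/4)x - 125/8
order-4 term: (25/16)x - 25/8
order-5 term: -5/32
the series for exp(-(1/2)∇) f terminates at order 5
exp(-(1/2)∇) f = 5x^5 - (25/2)x^4 + (75/2)x^3 - (275/4)x^2 + (1229/16)x - 1289/32

the result is g(x) = 5x^5 - (25/2)x^4 + (75/2)x^3 - (275/4)x^2 + (1229/16)x - 1289/32


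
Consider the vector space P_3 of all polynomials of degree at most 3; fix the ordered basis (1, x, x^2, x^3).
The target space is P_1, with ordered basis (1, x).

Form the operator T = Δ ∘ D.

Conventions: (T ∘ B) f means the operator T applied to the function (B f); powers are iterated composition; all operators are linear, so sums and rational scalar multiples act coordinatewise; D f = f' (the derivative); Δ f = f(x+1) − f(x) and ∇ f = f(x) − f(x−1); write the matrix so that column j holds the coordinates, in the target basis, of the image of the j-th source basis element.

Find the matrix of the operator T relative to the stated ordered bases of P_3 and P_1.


the matrix is [[0, 0, 2, 3]; [0, 0, 0, 6]] (rows listed top to bottom)

image of 1: 0
image of x: 0
image of x^2: 2
image of x^3: 6x + 3
each image's coordinates form column j of the matrix


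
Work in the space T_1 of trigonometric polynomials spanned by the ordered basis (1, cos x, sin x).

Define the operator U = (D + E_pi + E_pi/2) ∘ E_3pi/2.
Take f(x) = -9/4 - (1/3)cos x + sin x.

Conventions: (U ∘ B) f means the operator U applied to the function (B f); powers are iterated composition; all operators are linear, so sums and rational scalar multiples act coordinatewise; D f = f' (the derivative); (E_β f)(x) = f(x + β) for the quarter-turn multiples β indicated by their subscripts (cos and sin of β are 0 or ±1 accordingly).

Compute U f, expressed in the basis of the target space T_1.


E_3pi/2 f = -9/4 - cos x - (1/3)sin x
D E_3pi/2 f = -(1/3)cos x + sin x
E_pi E_3pi/2 f = -9/4 + cos x + (1/3)sin x
E_pi/2 E_3pi/2 f = -9/4 - (1/3)cos x + sin x
(D + E_pi + E_pi/2) E_3pi/2 f = -9/2 + (1/3)cos x + (7/3)sin x

the result is g(x) = -9/2 + (1/3)cos x + (7/3)sin x


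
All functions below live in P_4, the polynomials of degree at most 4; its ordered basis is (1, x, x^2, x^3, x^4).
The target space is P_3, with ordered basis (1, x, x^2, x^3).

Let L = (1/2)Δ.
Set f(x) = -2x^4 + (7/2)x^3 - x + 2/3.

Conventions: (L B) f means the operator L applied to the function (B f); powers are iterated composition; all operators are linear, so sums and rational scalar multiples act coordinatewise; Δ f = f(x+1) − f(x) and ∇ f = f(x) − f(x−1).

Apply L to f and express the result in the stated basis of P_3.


g(x) = -4x^3 - (3/4)x^2 + (5/4)x + 1/4

Δ f = -8x^3 - (3/2)x^2 + (5/2)x + 1/2
((1/2)Δ) f = -4x^3 - (3/4)x^2 + (5/4)x + 1/4


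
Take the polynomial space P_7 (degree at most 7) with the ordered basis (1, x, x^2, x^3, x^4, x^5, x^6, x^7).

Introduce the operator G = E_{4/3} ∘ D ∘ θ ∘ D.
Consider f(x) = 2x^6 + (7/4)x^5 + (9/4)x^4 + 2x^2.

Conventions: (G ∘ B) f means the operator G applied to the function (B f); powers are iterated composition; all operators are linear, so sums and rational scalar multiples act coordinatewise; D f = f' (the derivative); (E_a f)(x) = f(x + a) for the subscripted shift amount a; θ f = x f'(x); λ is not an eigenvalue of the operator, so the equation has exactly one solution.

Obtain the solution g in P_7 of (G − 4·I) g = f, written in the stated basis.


write g with unknown coordinates in the stated basis and equate coefficients in (G − 4·I) g = f
solving from the highest basis element down gives g = -(1/2)x^6 - (7/16)x^5 - (309/16)x^4 - (435/4)x^3 - (6549/16)x^2 - (36511/36)x - 32917/32
check: G g = -75x^4 - 435x^3 - (6541/4)x^2 - (36511/9)x - 32917/8
so G g − 4·g = 2x^6 + (7/4)x^5 + (9/4)x^4 + 2x^2 = f ✓

the image equals g(x) = -(1/2)x^6 - (7/16)x^5 - (309/16)x^4 - (435/4)x^3 - (6549/16)x^2 - (36511/36)x - 32917/32


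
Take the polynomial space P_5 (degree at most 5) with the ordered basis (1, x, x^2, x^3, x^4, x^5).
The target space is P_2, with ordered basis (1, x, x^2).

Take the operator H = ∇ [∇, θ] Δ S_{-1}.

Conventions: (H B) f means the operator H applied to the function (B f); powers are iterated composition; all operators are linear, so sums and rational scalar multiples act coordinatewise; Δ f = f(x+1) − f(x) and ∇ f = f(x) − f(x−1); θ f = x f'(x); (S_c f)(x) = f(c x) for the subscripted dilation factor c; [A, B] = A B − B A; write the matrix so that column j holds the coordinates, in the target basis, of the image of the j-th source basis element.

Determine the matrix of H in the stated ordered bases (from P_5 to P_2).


the matrix is [[0, 0, 0, -6, -24, -70]; [0, 0, 0, 0, 24, 120]; [0, 0, 0, 0, 0, -60]] (rows listed top to bottom)

image of 1: 0
image of x: 0
image of x^2: 0
image of x^3: -6
image of x^4: 24x - 24
image of x^5: -60x^2 + 120x - 70
each image's coordinates form column j of the matrix


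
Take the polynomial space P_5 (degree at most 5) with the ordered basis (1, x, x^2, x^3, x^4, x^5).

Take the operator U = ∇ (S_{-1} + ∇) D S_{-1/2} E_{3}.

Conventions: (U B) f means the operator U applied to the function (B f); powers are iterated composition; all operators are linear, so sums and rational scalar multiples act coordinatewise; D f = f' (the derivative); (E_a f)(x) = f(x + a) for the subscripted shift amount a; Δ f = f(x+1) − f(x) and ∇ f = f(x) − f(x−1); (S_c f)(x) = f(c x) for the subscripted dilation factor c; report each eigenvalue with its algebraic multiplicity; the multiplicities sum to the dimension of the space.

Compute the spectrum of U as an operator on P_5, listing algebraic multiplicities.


image of 1: 0
image of x: 0
image of x^2: -1/2
image of x^3: -(3/4)x - 39/8
image of x^4: -(3/4)x^2 - (27/4)x - 133/4
image of x^5: -(5/8)x^3 - (195/16)x^2 - (245/8)x - 6305/32
the matrix is upper triangular; its diagonal is (0, 0, 0, 0, 0, 0)
for a triangular matrix the eigenvalues are the diagonal entries, with algebraic multiplicity their repetition count

λ = 0 (multiplicity 6)


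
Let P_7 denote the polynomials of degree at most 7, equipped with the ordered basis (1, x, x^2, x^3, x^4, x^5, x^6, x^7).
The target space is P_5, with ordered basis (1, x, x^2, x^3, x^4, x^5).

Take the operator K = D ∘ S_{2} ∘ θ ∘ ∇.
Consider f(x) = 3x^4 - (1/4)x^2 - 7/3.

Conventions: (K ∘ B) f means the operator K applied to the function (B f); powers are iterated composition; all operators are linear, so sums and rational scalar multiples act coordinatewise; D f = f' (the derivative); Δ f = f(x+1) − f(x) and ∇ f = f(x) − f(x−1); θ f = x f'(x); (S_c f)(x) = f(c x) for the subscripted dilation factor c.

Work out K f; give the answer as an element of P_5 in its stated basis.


∇ f = 12x^3 - 18x^2 + (23/2)x - 11/4
θ ∇ f = 36x^3 - 36x^2 + (23/2)x
S_{2} θ ∇ f = 288x^3 - 144x^2 + 23x
D (S_{2} ∘ θ) ∇ f = 864x^2 - 288x + 23

g(x) = 864x^2 - 288x + 23


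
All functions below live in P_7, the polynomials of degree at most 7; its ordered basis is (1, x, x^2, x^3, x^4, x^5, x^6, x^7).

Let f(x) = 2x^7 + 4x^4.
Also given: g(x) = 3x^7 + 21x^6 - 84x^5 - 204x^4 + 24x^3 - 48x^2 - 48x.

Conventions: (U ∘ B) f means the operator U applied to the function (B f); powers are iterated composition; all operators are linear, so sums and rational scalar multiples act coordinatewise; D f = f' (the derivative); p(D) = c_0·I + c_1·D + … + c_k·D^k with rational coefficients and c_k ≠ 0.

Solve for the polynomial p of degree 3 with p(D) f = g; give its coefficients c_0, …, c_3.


c_0 = 3/2, c_1 = 3/2, c_2 = -1, c_3 = -1/2

D^0 f = 2x^7 + 4x^4
D^1 f = 14x^6 + 16x^3
D^2 f = 84x^5 + 48x^2
D^3 f = 420x^4 + 96x
matching coefficients of g against c_0 f + c_1 Df + … from the top degree down determines the c_i
solution: c_0 = 3/2, c_1 = 3/2, c_2 = -1, c_3 = -1/2


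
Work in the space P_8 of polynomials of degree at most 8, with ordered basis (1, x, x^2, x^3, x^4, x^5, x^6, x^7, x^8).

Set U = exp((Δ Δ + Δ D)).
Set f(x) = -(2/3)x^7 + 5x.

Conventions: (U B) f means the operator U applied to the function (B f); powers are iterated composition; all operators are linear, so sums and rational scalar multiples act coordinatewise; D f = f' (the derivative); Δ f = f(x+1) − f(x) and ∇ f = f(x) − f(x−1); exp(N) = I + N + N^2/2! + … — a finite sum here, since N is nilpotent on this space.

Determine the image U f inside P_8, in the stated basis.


order-1 term: -56x^5 - 210x^4 - 420x^3 - 490x^2 - (952/3)x - 266/3
order-2 term: -1120x^3 - 5040x^2 - 8820x - 5740
order-3 term: -4480x - 10080
the series for exp((Δ Δ + Δ D)) f terminates at order 3
exp((Δ Δ + Δ D)) f = -(2/3)x^7 - 56x^5 - 210x^4 - 1540x^3 - 5530x^2 - (40837/3)x - 47726/3

the result is g(x) = -(2/3)x^7 - 56x^5 - 210x^4 - 1540x^3 - 5530x^2 - (40837/3)x - 47726/3


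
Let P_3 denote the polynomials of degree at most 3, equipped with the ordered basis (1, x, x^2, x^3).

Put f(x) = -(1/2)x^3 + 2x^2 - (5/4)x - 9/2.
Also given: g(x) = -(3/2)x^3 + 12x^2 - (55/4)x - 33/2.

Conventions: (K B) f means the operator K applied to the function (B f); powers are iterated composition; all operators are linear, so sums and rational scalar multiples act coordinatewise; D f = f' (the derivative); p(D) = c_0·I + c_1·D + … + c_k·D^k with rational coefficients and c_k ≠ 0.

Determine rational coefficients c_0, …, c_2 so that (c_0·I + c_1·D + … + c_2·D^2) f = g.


c_0 = 3, c_1 = -4, c_2 = -2

D^0 f = -(1/2)x^3 + 2x^2 - (5/4)x - 9/2
D^1 f = -(3/2)x^2 + 4x - 5/4
D^2 f = -3x + 4
matching coefficients of g against c_0 f + c_1 Df + … from the top degree down determines the c_i
solution: c_0 = 3, c_1 = -4, c_2 = -2


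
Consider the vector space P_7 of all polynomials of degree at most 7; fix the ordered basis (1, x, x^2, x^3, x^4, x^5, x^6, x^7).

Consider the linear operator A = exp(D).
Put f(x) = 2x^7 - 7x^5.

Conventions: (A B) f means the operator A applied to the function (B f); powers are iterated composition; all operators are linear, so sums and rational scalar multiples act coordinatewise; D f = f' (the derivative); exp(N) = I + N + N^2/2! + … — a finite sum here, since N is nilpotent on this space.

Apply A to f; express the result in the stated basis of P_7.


order-1 term: 14x^6 - 35x^4
order-2 term: 42x^5 - 70x^3
order-3 term: 70x^4 - 70x^2
order-4 term: 70x^3 - 35x
order-5 term: 42x^2 - 7
order-6 term: 14x
order-7 term: 2
the series for exp(D) f terminates at order 7
exp(D) f = 2x^7 + 14x^6 + 35x^5 + 35x^4 - 28x^2 - 21x - 5

the image equals g(x) = 2x^7 + 14x^6 + 35x^5 + 35x^4 - 28x^2 - 21x - 5


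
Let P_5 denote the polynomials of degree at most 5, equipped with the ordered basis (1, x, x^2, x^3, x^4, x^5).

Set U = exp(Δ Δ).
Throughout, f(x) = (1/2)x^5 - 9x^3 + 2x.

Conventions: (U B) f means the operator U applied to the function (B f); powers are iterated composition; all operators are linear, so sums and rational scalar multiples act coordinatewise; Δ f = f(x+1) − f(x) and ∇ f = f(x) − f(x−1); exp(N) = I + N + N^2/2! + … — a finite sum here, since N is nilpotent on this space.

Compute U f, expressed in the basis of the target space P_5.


the result is g(x) = (1/2)x^5 + x^3 + 30x^2 + 13x + 21

order-1 term: 10x^3 + 30x^2 - 19x - 39
order-2 term: 30x + 60
the series for exp(Δ Δ) f terminates at order 2
exp(Δ Δ) f = (1/2)x^5 + x^3 + 30x^2 + 13x + 21


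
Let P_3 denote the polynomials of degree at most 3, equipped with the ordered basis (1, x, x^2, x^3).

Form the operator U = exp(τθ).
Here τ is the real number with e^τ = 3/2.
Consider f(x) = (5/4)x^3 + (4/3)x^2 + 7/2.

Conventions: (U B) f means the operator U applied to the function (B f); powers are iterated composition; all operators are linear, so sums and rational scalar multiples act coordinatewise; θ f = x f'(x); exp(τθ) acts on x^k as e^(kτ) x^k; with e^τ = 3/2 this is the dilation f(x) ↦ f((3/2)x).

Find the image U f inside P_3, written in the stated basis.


the result is g(x) = (135/32)x^3 + 3x^2 + 7/2

exp(τθ) x^k = e^(kτ) x^k; with e^τ = 3/2 this sends x^k to (3/2)^k x^k
x^2 ↦ 9/4 x^2
x^3 ↦ 27/8 x^3
applying this coordinatewise to f: exp(τθ) f = (135/32)x^3 + 3x^2 + 7/2


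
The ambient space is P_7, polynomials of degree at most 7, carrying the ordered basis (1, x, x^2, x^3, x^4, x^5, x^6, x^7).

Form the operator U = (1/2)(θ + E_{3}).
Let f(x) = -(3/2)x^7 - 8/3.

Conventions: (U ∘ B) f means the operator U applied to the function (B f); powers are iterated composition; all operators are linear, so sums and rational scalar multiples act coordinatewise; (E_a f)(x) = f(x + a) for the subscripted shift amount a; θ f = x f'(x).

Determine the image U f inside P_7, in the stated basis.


the result is g(x) = -6x^7 - (63/4)x^6 - (567/4)x^5 - (2835/4)x^4 - (8505/4)x^3 - (15309/4)x^2 - (15309/4)x - 19699/12

θ f = -(21/2)x^7
E_{3} f = -(3/2)x^7 - (63/2)x^6 - (567/2)x^5 - (2835/2)x^4 - (8505/2)x^3 - (15309/2)x^2 - (15309/2)x - 19699/6
(θ + E_{3}) f = -12x^7 - (63/2)x^6 - (567/2)x^5 - (2835/2)x^4 - (8505/2)x^3 - (15309/2)x^2 - (15309/2)x - 19699/6
((1/2)(θ + E_{3})) f = -6x^7 - (63/4)x^6 - (567/4)x^5 - (2835/4)x^4 - (8505/4)x^3 - (15309/4)x^2 - (15309/4)x - 19699/12


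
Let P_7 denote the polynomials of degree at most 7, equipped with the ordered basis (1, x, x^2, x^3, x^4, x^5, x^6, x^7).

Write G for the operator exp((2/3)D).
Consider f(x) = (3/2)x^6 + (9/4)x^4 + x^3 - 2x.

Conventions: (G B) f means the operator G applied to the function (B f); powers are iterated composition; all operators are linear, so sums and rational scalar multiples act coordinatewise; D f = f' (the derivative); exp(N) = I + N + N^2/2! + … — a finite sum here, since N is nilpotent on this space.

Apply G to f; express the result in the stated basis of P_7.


the result is g(x) = (3/2)x^6 + 6x^5 + (49/4)x^4 + (143/9)x^3 + (112/9)x^2 + (86/27)x - 112/243

order-1 term: 6x^5 + 6x^3 + 2x^2 - 4/3
order-2 term: 10x^4 + 6x^2 + (4/3)x
order-3 term: (80/9)x^3 + (8/3)x + 8/27
order-4 term: (40/9)x^2 + 4/9
order-5 term: (32/27)x
order-6 term: 32/243
the series for exp((2/3)D) f terminates at order 6
exp((2/3)D) f = (3/2)x^6 + 6x^5 + (49/4)x^4 + (143/9)x^3 + (112/9)x^2 + (86/27)x - 112/243


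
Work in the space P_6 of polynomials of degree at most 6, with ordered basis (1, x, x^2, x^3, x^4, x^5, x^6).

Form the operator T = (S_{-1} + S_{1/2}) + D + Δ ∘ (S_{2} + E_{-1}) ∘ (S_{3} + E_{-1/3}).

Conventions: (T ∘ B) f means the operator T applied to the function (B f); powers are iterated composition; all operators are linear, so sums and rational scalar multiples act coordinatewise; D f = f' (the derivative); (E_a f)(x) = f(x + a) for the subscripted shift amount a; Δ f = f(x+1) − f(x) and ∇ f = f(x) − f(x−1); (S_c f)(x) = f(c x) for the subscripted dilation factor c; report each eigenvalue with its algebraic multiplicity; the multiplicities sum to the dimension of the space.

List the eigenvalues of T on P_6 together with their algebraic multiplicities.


λ = -31/32 (multiplicity 1), λ = -7/8 (multiplicity 1), λ = -1/2 (multiplicity 1), λ = 65/64 (multiplicity 1), λ = 17/16 (multiplicity 1), λ = 5/4 (multiplicity 1), λ = 2 (multiplicity 1)

image of 1: 2
image of x: -(1/2)x + 13
image of x^2: (5/4)x^2 + 102x + 28
image of x^3: -(7/8)x^3 + 759x^2 + 578x + 250
image of x^4: (17/16)x^4 + 5580x^3 + 7344x^2 + (16664/3)x + 10976/9
image of x^5: -(31/32)x^5 + 40265x^4 + (226580/3)x^3 + 80400x^2 + (1018610/27)x + 216974/27
image of x^6: (65/64)x^6 + 284706x^5 + 689520x^4 + (2845480/3)x^3 + 689320x^2 + (7681220/27)x + 1240456/27
the matrix is upper triangular; its diagonal is (2, -1/2, 5/4, -7/8, 17/16, -31/32, 65/64)
for a triangular matrix the eigenvalues are the diagonal entries, with algebraic multiplicity their repetition count


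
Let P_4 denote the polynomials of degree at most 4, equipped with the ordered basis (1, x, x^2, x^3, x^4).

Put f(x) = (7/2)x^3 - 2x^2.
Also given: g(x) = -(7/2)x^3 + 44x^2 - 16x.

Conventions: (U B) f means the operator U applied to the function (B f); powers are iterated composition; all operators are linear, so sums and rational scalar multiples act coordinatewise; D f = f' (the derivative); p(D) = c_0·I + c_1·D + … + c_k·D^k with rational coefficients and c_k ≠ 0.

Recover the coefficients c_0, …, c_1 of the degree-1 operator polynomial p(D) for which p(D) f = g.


c_0 = -1, c_1 = 4

D^0 f = (7/2)x^3 - 2x^2
D^1 f = (21/2)x^2 - 4x
matching coefficients of g against c_0 f + c_1 Df + … from the top degree down determines the c_i
solution: c_0 = -1, c_1 = 4


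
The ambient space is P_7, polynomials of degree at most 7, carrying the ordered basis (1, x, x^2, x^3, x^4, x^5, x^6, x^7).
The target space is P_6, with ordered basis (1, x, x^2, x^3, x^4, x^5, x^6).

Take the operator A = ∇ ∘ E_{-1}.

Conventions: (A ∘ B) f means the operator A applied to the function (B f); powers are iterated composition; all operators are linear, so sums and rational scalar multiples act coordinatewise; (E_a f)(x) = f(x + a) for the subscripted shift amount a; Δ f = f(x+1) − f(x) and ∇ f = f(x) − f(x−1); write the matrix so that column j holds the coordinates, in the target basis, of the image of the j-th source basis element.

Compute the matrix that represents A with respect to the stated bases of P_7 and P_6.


the matrix is [[0, 1, -3, 7, -15, 31, -63, 127]; [0, 0, 2, -9, 28, -75, 186, -441]; [0, 0, 0, 3, -18, 70, -225, 651]; [0, 0, 0, 0, 4, -30, 140, -525]; [0, 0, 0, 0, 0, 5, -45, 245]; [0, 0, 0, 0, 0, 0, 6, -63]; [0, 0, 0, 0, 0, 0, 0, 7]] (rows listed top to bottom)

image of 1: 0
image of x: 1
image of x^2: 2x - 3
image of x^3: 3x^2 - 9x + 7
image of x^4: 4x^3 - 18x^2 + 28x - 15
image of x^5: 5x^4 - 30x^3 + 70x^2 - 75x + 31
image of x^6: 6x^5 - 45x^4 + 140x^3 - 225x^2 + 186x - 63
image of x^7: 7x^6 - 63x^5 + 245x^4 - 525x^3 + 651x^2 - 441x + 127
each image's coordinates form column j of the matrix


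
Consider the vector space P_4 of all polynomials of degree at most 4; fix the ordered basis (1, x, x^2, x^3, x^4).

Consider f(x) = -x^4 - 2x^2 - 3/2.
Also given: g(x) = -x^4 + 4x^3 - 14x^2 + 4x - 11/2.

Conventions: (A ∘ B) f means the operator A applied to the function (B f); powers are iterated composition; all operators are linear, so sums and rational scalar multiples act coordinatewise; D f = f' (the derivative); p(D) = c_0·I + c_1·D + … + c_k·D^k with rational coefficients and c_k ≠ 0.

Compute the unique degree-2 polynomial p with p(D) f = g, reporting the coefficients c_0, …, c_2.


D^0 f = -x^4 - 2x^2 - 3/2
D^1 f = -4x^3 - 4x
D^2 f = -12x^2 - 4
matching coefficients of g against c_0 f + c_1 Df + … from the top degree down determines the c_i
solution: c_0 = 1, c_1 = -1, c_2 = 1

p(D) = I − D + D^2, i.e. c_0 = 1, c_1 = -1, c_2 = 1


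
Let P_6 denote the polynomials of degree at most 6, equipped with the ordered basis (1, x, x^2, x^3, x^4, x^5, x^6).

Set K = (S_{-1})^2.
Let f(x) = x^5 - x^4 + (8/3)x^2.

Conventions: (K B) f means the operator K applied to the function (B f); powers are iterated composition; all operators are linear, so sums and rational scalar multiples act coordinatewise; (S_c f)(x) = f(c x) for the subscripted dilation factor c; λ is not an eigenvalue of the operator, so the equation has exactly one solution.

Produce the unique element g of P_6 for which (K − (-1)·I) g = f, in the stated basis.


the result is g(x) = (1/2)x^5 - (1/2)x^4 + (4/3)x^2

write g with unknown coordinates in the stated basis and equate coefficients in (K − (-1)·I) g = f
solving from the highest basis element down gives g = (1/2)x^5 - (1/2)x^4 + (4/3)x^2
check: K g = (1/2)x^5 - (1/2)x^4 + (4/3)x^2
so K g − (-1)·g = x^5 - x^4 + (8/3)x^2 = f ✓


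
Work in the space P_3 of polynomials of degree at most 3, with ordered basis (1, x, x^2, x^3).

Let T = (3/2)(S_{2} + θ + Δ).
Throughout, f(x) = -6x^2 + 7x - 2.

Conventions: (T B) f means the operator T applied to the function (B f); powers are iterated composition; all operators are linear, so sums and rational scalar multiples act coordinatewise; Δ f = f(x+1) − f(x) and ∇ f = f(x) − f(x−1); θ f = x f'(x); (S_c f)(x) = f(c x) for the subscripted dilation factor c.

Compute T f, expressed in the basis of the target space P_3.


S_{2} f = -24x^2 + 14x - 2
θ f = -12x^2 + 7x
Δ f = -12x + 1
(S_{2} + θ + Δ) f = -36x^2 + 9x - 1
((3/2)(S_{2} + θ + Δ)) f = -54x^2 + (27/2)x - 3/2

the image equals g(x) = -54x^2 + (27/2)x - 3/2


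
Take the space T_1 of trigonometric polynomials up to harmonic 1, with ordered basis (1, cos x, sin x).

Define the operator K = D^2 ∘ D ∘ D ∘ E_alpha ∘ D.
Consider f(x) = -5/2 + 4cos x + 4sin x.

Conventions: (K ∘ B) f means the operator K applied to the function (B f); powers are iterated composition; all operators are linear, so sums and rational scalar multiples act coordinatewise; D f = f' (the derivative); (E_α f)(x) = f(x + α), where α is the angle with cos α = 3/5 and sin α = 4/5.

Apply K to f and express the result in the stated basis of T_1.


D f = 4cos x - 4sin x
E_alpha D f = -(4/5)cos x - (28/5)sin x
D E_alpha D f = -(28/5)cos x + (4/5)sin x
D D E_alpha D f = (4/5)cos x + (28/5)sin x
D (D ∘ D ∘ E_alpha) D f = (28/5)cos x - (4/5)sin x
D D (D ∘ D ∘ E_alpha) D f = -(4/5)cos x - (28/5)sin x

the image equals g(x) = -(4/5)cos x - (28/5)sin x


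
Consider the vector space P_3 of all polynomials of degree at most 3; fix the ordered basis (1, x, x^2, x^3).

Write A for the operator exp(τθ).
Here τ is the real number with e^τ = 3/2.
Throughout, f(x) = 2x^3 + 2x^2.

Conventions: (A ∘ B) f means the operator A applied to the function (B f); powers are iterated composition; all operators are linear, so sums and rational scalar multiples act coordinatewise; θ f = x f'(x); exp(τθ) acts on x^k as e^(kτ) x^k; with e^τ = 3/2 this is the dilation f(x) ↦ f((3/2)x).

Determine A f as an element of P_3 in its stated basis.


exp(τθ) x^k = e^(kτ) x^k; with e^τ = 3/2 this sends x^k to (3/2)^k x^k
x^2 ↦ 9/4 x^2
x^3 ↦ 27/8 x^3
applying this coordinatewise to f: exp(τθ) f = (27/4)x^3 + (9/2)x^2

the result is g(x) = (27/4)x^3 + (9/2)x^2


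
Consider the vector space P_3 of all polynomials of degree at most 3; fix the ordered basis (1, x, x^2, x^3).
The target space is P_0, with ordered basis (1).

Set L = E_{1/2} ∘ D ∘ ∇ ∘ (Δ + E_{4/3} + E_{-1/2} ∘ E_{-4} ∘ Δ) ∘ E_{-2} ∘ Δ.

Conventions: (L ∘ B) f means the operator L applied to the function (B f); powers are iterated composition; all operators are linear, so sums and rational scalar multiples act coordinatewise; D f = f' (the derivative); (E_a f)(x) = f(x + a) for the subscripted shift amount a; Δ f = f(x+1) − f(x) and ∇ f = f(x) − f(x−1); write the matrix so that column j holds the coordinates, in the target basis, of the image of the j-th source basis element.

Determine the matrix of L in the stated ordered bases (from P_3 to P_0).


the matrix is [[0, 0, 0, 6]] (rows listed top to bottom)

image of 1: 0
image of x: 0
image of x^2: 0
image of x^3: 6
each image's coordinates form column j of the matrix


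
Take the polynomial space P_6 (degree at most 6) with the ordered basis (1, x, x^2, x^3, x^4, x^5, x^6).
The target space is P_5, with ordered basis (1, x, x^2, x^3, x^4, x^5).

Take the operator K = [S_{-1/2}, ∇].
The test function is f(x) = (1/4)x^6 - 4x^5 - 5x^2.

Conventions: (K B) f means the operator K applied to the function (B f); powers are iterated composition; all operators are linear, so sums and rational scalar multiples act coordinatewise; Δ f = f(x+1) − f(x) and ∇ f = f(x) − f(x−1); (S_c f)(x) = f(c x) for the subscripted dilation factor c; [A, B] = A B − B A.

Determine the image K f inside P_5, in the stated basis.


∇ f = (3/2)x^5 - (95/4)x^4 + 45x^3 - (175/4)x^2 + (23/2)x + 3/4
S_{-1/2} ∇ f = -(3/64)x^5 - (95/64)x^4 - (45/8)x^3 - (175/16)x^2 - (23/4)x + 3/4
S_{-1/2} f = (1/256)x^6 + (1/8)x^5 - (5/4)x^2
∇ S_{-1/2} f = (3/128)x^5 + (145/256)x^4 - (75/64)x^3 + (305/256)x^2 - (397/128)x + 351/256
[S_{-1/2}, ∇] f = -(9/128)x^5 - (525/256)x^4 - (285/64)x^3 - (3105/256)x^2 - (339/128)x - 159/256

g(x) = -(9/128)x^5 - (525/256)x^4 - (285/64)x^3 - (3105/256)x^2 - (339/128)x - 159/256


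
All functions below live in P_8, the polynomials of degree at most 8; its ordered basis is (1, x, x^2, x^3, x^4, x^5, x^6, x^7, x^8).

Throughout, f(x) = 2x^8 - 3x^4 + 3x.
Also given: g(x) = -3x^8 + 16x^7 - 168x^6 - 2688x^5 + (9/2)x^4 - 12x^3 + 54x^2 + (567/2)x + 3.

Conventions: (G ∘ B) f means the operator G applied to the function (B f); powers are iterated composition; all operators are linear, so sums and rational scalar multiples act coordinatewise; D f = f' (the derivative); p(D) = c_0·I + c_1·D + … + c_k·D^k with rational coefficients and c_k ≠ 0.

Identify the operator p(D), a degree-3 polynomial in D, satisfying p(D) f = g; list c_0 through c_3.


D^0 f = 2x^8 - 3x^4 + 3x
D^1 f = 16x^7 - 12x^3 + 3
D^2 f = 112x^6 - 36x^2
D^3 f = 672x^5 - 72x
matching coefficients of g against c_0 f + c_1 Df + … from the top degree down determines the c_i
solution: c_0 = -3/2, c_1 = 1, c_2 = -3/2, c_3 = -4

c_0 = -3/2, c_1 = 1, c_2 = -3/2, c_3 = -4


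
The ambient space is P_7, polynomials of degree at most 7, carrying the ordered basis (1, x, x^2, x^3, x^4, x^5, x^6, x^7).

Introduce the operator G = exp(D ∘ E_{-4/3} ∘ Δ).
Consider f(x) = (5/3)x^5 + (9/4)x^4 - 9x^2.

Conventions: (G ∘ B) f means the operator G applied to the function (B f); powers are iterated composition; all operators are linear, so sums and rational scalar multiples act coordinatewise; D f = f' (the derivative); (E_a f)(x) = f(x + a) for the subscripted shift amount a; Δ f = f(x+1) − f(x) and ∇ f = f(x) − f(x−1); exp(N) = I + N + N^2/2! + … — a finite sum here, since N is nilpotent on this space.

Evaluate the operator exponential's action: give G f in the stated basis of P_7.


order-1 term: (100/3)x^3 - (169/3)x^2 + (295/9)x - 1882/81
order-2 term: 100x - 419/3
the series for exp(D ∘ E_{-4/3} ∘ Δ) f terminates at order 2
exp(D ∘ E_{-4/3} ∘ Δ) f = (5/3)x^5 + (9/4)x^4 + (100/3)x^3 - (196/3)x^2 + (1195/9)x - 13195/81

g(x) = (5/3)x^5 + (9/4)x^4 + (100/3)x^3 - (196/3)x^2 + (1195/9)x - 13195/81


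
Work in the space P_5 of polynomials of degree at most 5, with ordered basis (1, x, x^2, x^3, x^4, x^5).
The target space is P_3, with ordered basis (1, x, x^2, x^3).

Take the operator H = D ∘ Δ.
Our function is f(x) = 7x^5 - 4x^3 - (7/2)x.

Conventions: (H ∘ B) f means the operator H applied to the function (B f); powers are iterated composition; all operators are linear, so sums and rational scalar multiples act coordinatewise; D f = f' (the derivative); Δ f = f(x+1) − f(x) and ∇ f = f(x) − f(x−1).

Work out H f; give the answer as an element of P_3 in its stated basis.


Δ f = 35x^4 + 70x^3 + 58x^2 + 23x - 1/2
D Δ f = 140x^3 + 210x^2 + 116x + 23

the image equals g(x) = 140x^3 + 210x^2 + 116x + 23


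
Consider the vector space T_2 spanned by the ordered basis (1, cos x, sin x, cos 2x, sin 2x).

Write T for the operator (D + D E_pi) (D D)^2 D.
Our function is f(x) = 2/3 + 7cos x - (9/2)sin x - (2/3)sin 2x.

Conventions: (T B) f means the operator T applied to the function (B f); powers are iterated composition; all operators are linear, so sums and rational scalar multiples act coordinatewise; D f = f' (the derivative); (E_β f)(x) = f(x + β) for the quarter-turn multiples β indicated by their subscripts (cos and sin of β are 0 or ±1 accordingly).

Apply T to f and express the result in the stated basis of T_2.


g(x) = (256/3)sin 2x

D f = -(9/2)cos x - 7sin x - (4/3)cos 2x
D D f = -7cos x + (9/2)sin x + (8/3)sin 2x
D D D f = (9/2)cos x + 7sin x + (16/3)cos 2x
D (D D) D f = 7cos x - (9/2)sin x - (32/3)sin 2x
D D (D D) D f = -(9/2)cos x - 7sin x - (64/3)cos 2x
D (D D)^2 D f = -7cos x + (9/2)sin x + (128/3)sin 2x
E_pi (D D)^2 D f = (9/2)cos x + 7sin x - (64/3)cos 2x
D E_pi (D D)^2 D f = 7cos x - (9/2)sin x + (128/3)sin 2x
(D + D E_pi) (D D)^2 D f = (256/3)sin 2x


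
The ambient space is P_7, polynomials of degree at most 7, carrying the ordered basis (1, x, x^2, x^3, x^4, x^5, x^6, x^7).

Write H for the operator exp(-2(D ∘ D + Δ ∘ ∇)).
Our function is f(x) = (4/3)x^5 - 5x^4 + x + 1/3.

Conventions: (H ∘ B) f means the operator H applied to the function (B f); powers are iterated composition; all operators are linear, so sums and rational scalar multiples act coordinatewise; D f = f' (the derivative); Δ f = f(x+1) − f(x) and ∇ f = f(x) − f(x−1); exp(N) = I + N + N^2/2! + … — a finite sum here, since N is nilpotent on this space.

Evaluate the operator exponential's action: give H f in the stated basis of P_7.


g(x) = (4/3)x^5 - 5x^4 - (320/3)x^3 + 240x^2 + (3763/3)x - 2819/3

order-1 term: -(320/3)x^3 + 240x^2 - (80/3)x + 20
order-2 term: 1280x - 960
the series for exp(-2(D ∘ D + Δ ∘ ∇)) f terminates at order 2
exp(-2(D ∘ D + Δ ∘ ∇)) f = (4/3)x^5 - 5x^4 - (320/3)x^3 + 240x^2 + (3763/3)x - 2819/3


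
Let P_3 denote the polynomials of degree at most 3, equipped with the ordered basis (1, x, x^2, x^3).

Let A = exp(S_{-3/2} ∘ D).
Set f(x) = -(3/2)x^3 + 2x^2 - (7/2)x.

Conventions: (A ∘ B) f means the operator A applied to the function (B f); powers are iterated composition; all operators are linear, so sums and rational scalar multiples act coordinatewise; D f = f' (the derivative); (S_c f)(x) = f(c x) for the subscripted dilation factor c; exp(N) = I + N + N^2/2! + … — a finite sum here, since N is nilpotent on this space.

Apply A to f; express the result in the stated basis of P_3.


order-1 term: -(81/8)x^2 - 6x - 7/2
order-2 term: (243/16)x - 3
order-3 term: 81/16
the series for exp(S_{-3/2} ∘ D) f terminates at order 3
exp(S_{-3/2} ∘ D) f = -(3/2)x^3 - (65/8)x^2 + (91/16)x - 23/16

the result is g(x) = -(3/2)x^3 - (65/8)x^2 + (91/16)x - 23/16


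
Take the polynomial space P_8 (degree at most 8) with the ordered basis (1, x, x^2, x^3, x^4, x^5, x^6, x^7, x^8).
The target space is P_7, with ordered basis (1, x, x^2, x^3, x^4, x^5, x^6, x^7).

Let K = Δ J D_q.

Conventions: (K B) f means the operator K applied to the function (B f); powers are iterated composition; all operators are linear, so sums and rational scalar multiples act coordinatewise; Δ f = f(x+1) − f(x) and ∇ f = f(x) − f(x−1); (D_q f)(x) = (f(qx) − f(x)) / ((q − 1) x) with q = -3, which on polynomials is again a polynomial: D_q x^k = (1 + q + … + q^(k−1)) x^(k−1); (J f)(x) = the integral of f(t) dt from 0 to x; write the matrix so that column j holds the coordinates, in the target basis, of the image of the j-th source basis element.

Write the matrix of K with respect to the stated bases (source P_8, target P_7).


the matrix is [[0, 1, -1, 7/3, -5, 61/5, -91/3, 547/7, -205]; [0, 0, -2, 7, -20, 61, -182, 547, -1640]; [0, 0, 0, 7, -30, 122, -455, 1641, -5740]; [0, 0, 0, 0, -20, 122, -1820/3, 2735, -11480]; [0, 0, 0, 0, 0, 61, -455, 2735, -14350]; [0, 0, 0, 0, 0, 0, -182, 1641, -11480]; [0, 0, 0, 0, 0, 0, 0, 547, -5740]; [0, 0, 0, 0, 0, 0, 0, 0, -1640]] (rows listed top to bottom)

image of 1: 0
image of x: 1
image of x^2: -2x - 1
image of x^3: 7x^2 + 7x + 7/3
image of x^4: -20x^3 - 30x^2 - 20x - 5
image of x^5: 61x^4 + 122x^3 + 122x^2 + 61x + 61/5
image of x^6: -182x^5 - 455x^4 - (1820/3)x^3 - 455x^2 - 182x - 91/3
image of x^7: 547x^6 + 1641x^5 + 2735x^4 + 2735x^3 + 1641x^2 + 547x + 547/7
image of x^8: -1640x^7 - 5740x^6 - 11480x^5 - 14350x^4 - 11480x^3 - 5740x^2 - 1640x - 205
each image's coordinates form column j of the matrix
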